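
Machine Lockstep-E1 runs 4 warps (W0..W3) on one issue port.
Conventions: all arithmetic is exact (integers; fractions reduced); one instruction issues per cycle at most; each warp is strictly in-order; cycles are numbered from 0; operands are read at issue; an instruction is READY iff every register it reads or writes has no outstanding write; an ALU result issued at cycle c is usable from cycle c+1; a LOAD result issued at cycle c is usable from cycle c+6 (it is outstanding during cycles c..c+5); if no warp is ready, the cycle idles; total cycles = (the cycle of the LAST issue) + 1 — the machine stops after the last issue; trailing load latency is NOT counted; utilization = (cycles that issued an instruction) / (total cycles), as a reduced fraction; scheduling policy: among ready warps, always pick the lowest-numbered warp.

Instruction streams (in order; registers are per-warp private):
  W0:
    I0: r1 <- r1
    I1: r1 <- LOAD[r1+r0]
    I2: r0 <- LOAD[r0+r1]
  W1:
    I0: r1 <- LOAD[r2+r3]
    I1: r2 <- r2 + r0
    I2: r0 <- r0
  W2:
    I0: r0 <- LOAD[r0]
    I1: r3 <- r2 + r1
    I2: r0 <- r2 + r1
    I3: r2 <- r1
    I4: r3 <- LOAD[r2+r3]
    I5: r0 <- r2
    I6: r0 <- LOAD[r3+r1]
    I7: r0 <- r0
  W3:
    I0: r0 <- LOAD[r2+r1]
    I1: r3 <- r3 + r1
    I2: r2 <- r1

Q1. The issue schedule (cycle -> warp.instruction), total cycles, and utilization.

cycle 0: W0.I0
cycle 1: W0.I1
cycle 2: W1.I0
cycle 3: W1.I1
cycle 4: W1.I2
cycle 5: W2.I0
cycle 6: W2.I1
cycle 7: W0.I2
cycle 8: W3.I0
cycle 9: W3.I1
cycle 10: W3.I2
cycle 11: W2.I2
cycle 12: W2.I3
cycle 13: W2.I4
cycle 14: W2.I5
cycle 15: idle
cycle 16: idle
cycle 17: idle
cycle 18: idle
cycle 19: W2.I6
cycle 20: idle
cycle 21: idle
cycle 22: idle
cycle 23: idle
cycle 24: idle
cycle 25: W2.I7

Answer: 26 cycles, utilization 17/26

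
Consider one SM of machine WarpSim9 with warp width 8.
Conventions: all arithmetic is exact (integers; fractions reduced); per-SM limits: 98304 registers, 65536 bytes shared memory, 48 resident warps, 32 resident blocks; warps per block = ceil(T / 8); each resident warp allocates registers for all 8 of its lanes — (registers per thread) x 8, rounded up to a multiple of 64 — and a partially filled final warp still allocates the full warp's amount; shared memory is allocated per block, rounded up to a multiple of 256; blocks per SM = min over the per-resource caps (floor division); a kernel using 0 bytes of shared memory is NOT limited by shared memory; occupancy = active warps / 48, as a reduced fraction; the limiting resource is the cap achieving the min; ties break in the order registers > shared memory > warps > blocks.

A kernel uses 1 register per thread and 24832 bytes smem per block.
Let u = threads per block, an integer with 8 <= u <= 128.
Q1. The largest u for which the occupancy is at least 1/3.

Answer: u = 128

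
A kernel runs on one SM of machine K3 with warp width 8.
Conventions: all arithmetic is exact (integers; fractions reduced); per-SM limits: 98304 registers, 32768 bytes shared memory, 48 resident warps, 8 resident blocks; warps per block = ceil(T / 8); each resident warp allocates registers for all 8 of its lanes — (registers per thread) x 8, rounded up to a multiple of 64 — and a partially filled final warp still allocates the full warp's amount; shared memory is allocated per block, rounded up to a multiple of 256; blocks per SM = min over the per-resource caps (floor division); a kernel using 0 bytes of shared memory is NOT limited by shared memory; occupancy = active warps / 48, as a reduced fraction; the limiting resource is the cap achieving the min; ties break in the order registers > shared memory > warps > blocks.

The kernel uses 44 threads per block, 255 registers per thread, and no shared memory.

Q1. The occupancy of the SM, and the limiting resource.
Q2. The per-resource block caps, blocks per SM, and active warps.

Answer: occupancy 1, limited by registers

registers: 8 blocks
shared memory: no limit (kernel uses none)
warps: 8 blocks
blocks: 8 blocks

Answer: 8 blocks, 48 active warps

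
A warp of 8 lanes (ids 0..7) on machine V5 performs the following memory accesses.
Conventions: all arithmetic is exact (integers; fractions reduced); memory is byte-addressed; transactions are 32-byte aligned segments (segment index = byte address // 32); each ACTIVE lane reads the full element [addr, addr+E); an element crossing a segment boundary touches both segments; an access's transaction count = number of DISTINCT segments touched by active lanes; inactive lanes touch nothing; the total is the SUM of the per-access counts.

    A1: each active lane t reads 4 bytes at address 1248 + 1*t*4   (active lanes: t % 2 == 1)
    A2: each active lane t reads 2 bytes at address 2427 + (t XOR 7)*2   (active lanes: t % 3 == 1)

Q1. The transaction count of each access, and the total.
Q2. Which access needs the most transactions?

A1: 1 transaction
A2: 2 transactions

Answer: 1,2; total 3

Answer: A2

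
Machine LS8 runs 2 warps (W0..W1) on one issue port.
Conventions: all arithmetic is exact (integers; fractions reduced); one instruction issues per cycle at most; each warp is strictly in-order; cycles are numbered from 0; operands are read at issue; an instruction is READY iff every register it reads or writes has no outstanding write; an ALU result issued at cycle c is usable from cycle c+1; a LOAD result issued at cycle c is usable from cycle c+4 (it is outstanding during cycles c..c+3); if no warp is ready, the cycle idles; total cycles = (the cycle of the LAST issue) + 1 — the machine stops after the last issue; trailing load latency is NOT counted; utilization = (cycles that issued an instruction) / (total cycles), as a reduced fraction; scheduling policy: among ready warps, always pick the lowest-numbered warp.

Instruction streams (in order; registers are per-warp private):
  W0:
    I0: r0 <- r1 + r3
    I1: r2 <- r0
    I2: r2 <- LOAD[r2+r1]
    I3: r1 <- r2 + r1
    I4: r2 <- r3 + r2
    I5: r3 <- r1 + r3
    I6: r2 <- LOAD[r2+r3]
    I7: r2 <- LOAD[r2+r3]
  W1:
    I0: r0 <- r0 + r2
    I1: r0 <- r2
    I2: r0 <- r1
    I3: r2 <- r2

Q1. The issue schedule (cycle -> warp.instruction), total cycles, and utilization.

cycle 0: W0.I0
cycle 1: W0.I1
cycle 2: W0.I2
cycle 3: W1.I0
cycle 4: W1.I1
cycle 5: W1.I2
cycle 6: W0.I3
cycle 7: W0.I4
cycle 8: W0.I5
cycle 9: W0.I6
cycle 10: W1.I3
cycle 11: idle
cycle 12: idle
cycle 13: W0.I7

Answer: 14 cycles, utilization 6/7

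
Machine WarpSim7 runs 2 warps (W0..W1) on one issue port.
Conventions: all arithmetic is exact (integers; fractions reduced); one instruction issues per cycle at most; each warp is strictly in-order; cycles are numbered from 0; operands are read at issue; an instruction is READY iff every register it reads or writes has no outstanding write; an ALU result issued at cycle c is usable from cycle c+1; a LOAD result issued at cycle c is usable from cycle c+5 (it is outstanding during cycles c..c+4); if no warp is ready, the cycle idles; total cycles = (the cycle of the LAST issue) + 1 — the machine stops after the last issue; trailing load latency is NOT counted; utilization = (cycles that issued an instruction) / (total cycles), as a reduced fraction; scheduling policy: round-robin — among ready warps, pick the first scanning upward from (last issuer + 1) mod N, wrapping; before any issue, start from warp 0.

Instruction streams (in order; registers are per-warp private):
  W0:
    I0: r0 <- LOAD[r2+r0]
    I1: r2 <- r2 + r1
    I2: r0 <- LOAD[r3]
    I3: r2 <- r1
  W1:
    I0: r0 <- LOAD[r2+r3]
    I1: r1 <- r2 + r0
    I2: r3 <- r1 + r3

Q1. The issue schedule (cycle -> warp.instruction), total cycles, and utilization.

cycle 0: W0.I0
cycle 1: W1.I0
cycle 2: W0.I1
cycle 3: idle
cycle 4: idle
cycle 5: W0.I2
cycle 6: W1.I1
cycle 7: W0.I3
cycle 8: W1.I2

Answer: 9 cycles, utilization 7/9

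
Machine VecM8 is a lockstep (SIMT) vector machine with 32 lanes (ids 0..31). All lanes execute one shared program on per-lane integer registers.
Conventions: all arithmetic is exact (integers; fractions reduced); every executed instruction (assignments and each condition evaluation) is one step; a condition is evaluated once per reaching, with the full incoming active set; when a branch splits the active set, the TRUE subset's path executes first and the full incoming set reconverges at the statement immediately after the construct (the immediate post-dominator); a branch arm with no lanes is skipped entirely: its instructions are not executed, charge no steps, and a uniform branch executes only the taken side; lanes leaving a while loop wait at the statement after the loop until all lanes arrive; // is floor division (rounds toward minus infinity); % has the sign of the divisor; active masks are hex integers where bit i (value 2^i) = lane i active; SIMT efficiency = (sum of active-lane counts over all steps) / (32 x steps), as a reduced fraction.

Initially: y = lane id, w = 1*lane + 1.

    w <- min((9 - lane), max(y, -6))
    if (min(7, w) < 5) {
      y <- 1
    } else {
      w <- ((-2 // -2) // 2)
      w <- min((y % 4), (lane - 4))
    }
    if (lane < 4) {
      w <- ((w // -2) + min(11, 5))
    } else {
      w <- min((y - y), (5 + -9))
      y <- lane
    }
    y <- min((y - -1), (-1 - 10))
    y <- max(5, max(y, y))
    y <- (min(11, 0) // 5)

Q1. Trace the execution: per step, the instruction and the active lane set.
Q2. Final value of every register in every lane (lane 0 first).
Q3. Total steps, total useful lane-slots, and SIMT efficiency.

step 0: w <- min((9 - lane), max(y, -6)) 0xffffffff
step 1: eval (min(7, w) < 5)         0xffffffff
step 2: y <- 1                       0xffffffff
step 3: eval (lane < 4)              0xffffffff
step 4: w <- ((w // -2) + min(11, 5)) 0x0000000f
step 5: w <- min((y - y), (5 + -9))  0xfffffff0
step 6: y <- lane                    0xfffffff0
step 7: y <- min((y - -1), (-1 - 10)) 0xffffffff
step 8: y <- max(5, max(y, y))       0xffffffff
step 9: y <- (min(11, 0) // 5)       0xffffffff

Answer: 10 steps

y: 0,0,0,0,0,0,0,0,0,0,0,0,0,0,0,0,0,0,0,0,0,0,0,0,0,0,0,0,0,0,0,0
w: 5,4,4,3,-4,-4,-4,-4,-4,-4,-4,-4,-4,-4,-4,-4,-4,-4,-4,-4,-4,-4,-4,-4,-4,-4,-4,-4,-4,-4,-4,-4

steps = 10; useful = 284; efficiency = 284/320 = 71/80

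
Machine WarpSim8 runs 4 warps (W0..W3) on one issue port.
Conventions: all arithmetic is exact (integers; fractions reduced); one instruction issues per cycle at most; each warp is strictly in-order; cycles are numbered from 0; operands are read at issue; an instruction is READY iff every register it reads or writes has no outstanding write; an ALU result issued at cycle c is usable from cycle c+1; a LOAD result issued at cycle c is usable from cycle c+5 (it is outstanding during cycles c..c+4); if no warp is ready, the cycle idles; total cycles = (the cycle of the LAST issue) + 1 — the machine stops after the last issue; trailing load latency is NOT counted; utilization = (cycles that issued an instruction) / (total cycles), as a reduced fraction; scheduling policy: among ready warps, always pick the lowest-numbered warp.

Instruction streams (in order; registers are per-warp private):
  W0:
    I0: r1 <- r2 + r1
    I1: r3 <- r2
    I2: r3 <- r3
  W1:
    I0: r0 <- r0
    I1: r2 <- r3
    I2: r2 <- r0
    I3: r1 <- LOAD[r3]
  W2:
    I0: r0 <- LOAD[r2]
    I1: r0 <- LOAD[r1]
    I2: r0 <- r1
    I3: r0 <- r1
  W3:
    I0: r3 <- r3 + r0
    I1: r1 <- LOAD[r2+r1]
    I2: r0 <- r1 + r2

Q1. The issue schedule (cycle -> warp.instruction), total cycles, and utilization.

cycle 0: W0.I0
cycle 1: W0.I1
cycle 2: W0.I2
cycle 3: W1.I0
cycle 4: W1.I1
cycle 5: W1.I2
cycle 6: W1.I3
cycle 7: W2.I0
cycle 8: W3.I0
cycle 9: W3.I1
cycle 10: idle
cycle 11: idle
cycle 12: W2.I1
cycle 13: idle
cycle 14: W3.I2
cycle 15: idle
cycle 16: idle
cycle 17: W2.I2
cycle 18: W2.I3

Answer: 19 cycles, utilization 14/19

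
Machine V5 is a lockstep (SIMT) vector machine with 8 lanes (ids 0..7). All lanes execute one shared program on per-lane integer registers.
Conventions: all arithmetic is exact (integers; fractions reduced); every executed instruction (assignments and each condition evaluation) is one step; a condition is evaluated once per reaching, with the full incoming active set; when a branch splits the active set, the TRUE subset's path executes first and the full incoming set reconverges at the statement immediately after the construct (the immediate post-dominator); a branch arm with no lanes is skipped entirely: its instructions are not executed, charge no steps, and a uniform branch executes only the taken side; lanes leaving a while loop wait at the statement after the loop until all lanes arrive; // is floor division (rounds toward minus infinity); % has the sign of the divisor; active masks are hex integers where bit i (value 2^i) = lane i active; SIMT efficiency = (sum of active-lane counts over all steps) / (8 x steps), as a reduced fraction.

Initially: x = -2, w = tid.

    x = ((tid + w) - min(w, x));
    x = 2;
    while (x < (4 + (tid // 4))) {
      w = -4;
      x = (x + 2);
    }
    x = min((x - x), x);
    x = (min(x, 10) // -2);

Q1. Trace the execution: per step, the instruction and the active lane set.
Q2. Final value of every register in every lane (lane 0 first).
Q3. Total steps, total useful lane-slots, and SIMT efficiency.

step 0: x <- ((tid + w) - min(w, x)) 0xff
step 1: x <- 2                       0xff
step 2: eval (x < (4 + (tid // 4)))  0xff
step 3: w <- -4                      0xff
step 4: x <- (x + 2)                 0xff
step 5: eval (x < (4 + (tid // 4)))  0xff
step 6: w <- -4                      0xf0
step 7: x <- (x + 2)                 0xf0
step 8: eval (x < (4 + (tid // 4)))  0xf0
step 9: x <- min((x - x), x)         0xff
step 10: x <- (min(x, 10) // -2)      0xff

Answer: 11 steps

x: 0,0,0,0,0,0,0,0
w: -4,-4,-4,-4,-4,-4,-4,-4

steps = 11; useful = 76; efficiency = 76/88 = 19/22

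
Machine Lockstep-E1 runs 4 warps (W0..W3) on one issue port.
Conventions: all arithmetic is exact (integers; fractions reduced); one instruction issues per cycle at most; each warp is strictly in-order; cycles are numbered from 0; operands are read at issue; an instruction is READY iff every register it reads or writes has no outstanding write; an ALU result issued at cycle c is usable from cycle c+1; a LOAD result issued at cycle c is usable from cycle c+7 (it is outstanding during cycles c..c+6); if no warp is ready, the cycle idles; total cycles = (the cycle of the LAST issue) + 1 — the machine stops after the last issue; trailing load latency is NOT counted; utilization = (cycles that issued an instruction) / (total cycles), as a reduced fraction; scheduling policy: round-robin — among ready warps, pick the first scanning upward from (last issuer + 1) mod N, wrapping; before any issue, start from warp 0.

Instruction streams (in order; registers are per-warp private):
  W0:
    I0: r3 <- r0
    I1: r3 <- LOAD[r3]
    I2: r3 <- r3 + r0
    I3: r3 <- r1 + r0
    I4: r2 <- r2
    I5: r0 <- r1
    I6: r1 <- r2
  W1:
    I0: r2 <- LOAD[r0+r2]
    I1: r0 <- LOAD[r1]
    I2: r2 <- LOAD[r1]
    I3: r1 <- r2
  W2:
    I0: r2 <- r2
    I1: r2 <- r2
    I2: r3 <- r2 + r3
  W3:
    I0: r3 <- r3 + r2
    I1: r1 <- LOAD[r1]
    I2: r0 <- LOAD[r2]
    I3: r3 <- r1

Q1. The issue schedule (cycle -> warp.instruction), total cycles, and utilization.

cycle 0: W0.I0
cycle 1: W1.I0
cycle 2: W2.I0
cycle 3: W3.I0
cycle 4: W0.I1
cycle 5: W1.I1
cycle 6: W2.I1
cycle 7: W3.I1
cycle 8: W1.I2
cycle 9: W2.I2
cycle 10: W3.I2
cycle 11: W0.I2
cycle 12: W0.I3
cycle 13: W0.I4
cycle 14: W3.I3
cycle 15: W0.I5
cycle 16: W1.I3
cycle 17: W0.I6

Answer: 18 cycles, utilization 1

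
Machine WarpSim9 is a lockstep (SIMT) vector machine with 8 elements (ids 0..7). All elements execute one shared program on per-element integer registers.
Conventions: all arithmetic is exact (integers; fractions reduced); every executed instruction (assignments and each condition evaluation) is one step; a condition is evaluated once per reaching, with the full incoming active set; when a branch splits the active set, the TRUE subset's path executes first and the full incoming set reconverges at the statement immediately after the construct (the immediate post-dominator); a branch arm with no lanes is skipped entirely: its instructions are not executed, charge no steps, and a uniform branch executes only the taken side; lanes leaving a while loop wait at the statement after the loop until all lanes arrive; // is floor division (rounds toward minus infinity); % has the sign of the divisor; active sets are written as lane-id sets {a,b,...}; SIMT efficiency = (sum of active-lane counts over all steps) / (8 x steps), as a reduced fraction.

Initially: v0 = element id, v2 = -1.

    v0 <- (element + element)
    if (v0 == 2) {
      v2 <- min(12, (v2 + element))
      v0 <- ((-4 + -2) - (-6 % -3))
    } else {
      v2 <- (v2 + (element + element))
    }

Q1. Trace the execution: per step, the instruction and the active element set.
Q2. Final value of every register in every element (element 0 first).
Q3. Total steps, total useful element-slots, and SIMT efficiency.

step 0: v0 <- (element + element)    {0,1,2,3,4,5,6,7}
step 1: eval (v0 == 2)               {0,1,2,3,4,5,6,7}
step 2: v2 <- min(12, (v2 + element)) {1}
step 3: v0 <- ((-4 + -2) - (-6 % -3)) {1}
step 4: v2 <- (v2 + (element + element)) {0,2,3,4,5,6,7}

Answer: 5 steps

v0: 0,-6,4,6,8,10,12,14
v2: -1,0,3,5,7,9,11,13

steps = 5; useful = 25; efficiency = 25/40 = 5/8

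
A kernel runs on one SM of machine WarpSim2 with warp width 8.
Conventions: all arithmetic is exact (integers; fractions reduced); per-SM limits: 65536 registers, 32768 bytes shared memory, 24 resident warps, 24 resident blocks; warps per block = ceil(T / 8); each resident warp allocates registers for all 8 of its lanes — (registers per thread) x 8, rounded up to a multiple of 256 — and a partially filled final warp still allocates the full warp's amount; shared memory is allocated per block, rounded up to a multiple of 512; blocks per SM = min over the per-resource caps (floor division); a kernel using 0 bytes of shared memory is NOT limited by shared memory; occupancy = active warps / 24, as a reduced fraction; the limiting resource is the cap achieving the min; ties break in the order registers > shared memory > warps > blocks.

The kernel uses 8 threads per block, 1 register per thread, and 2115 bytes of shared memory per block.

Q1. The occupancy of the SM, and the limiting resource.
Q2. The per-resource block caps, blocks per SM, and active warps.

Answer: occupancy 1/2, limited by shared memory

registers: 256 blocks
shared memory: 12 blocks
warps: 24 blocks
blocks: 24 blocks

Answer: 12 blocks, 12 active warps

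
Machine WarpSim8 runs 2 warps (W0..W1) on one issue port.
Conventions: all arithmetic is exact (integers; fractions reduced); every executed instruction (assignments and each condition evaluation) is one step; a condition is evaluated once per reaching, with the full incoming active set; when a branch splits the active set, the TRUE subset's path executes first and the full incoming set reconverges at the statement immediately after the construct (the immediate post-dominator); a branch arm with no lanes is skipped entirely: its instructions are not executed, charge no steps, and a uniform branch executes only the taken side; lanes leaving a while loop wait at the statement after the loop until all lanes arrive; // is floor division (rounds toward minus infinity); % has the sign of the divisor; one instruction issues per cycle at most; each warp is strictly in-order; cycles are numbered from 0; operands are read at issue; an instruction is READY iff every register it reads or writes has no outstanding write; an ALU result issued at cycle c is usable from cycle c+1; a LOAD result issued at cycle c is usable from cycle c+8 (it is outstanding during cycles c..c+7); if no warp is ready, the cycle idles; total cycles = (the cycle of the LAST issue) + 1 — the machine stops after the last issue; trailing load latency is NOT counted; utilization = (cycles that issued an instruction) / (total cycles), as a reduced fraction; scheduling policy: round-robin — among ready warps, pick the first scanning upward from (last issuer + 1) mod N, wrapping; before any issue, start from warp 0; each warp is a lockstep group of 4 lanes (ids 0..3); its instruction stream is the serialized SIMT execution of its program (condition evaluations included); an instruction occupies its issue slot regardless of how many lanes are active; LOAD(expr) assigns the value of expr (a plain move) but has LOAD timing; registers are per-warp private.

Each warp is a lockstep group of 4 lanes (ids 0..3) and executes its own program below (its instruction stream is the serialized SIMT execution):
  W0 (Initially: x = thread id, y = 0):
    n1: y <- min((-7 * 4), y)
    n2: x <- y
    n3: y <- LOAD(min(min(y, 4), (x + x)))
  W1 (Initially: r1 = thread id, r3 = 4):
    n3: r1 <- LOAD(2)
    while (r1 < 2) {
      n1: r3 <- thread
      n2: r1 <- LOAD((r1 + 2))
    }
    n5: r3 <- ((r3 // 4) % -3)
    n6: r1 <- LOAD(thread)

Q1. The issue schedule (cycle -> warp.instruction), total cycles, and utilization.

cycle 0: W0.I0
cycle 1: W1.I0
cycle 2: W0.I1
cycle 3: W0.I2
cycle 4: idle
cycle 5: idle
cycle 6: idle
cycle 7: idle
cycle 8: idle
cycle 9: W1.I1
cycle 10: W1.I2
cycle 11: W1.I3

Answer: 12 cycles, utilization 7/12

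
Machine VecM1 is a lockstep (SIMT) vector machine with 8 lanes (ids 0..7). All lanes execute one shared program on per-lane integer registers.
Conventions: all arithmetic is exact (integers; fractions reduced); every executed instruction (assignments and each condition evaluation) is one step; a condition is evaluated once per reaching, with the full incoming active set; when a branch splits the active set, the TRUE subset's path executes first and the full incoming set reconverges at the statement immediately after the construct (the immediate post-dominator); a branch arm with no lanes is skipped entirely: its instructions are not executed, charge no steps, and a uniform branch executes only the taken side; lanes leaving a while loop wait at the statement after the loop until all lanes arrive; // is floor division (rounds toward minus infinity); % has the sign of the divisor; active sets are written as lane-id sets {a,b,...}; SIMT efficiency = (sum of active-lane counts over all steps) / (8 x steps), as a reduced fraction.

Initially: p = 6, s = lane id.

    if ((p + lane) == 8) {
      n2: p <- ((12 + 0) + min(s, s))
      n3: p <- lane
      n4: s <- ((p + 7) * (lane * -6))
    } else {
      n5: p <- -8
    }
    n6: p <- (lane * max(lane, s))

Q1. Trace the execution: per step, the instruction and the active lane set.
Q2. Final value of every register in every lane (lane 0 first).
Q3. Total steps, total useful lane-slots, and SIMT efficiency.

step 0: eval ((p + lane) == 8)       {0,1,2,3,4,5,6,7}
step 1: p <- ((12 + 0) + min(s, s))  {2}
step 2: p <- lane                    {2}
step 3: s <- ((p + 7) * (lane * -6)) {2}
step 4: p <- -8                      {0,1,3,4,5,6,7}
step 5: p <- (lane * max(lane, s))   {0,1,2,3,4,5,6,7}

Answer: 6 steps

p: 0,1,4,9,16,25,36,49
s: 0,1,-108,3,4,5,6,7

steps = 6; useful = 26; efficiency = 26/48 = 13/24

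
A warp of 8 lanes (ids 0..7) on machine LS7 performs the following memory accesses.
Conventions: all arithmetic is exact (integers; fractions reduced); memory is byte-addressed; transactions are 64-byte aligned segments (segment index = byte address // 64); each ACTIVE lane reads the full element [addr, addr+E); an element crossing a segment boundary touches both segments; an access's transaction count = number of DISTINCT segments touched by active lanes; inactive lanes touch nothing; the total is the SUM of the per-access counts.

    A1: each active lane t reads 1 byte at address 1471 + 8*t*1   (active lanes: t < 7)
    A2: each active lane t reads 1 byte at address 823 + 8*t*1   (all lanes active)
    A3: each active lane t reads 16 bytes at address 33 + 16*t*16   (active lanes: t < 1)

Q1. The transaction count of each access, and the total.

A1: 2 transactions
A2: 2 transactions
A3: 1 transaction

Answer: 2,2,1; total 5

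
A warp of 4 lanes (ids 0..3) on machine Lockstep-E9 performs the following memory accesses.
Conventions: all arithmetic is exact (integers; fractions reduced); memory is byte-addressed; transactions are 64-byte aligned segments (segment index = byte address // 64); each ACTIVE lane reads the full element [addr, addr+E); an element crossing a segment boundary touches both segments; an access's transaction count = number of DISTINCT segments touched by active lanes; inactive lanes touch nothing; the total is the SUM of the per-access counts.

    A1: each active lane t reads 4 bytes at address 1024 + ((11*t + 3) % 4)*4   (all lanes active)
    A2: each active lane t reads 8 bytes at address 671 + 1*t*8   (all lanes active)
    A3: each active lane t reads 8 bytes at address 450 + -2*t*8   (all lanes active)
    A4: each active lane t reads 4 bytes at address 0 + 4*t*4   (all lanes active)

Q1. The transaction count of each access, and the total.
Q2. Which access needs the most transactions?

A1: 1 transaction
A2: 1 transaction
A3: 2 transactions
A4: 1 transaction

Answer: 1,1,2,1; total 5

Answer: A3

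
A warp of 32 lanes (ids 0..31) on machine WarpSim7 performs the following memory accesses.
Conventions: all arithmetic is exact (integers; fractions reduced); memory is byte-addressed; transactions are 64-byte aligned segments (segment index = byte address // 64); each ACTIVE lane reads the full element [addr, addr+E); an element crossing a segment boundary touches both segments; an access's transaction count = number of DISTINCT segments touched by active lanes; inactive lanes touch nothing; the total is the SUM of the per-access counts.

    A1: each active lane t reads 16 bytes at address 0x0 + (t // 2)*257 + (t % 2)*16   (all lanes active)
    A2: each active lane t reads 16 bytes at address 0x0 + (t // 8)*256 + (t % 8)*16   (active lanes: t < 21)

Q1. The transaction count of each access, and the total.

A1: 16 transactions
A2: 6 transactions

Answer: 16,6; total 22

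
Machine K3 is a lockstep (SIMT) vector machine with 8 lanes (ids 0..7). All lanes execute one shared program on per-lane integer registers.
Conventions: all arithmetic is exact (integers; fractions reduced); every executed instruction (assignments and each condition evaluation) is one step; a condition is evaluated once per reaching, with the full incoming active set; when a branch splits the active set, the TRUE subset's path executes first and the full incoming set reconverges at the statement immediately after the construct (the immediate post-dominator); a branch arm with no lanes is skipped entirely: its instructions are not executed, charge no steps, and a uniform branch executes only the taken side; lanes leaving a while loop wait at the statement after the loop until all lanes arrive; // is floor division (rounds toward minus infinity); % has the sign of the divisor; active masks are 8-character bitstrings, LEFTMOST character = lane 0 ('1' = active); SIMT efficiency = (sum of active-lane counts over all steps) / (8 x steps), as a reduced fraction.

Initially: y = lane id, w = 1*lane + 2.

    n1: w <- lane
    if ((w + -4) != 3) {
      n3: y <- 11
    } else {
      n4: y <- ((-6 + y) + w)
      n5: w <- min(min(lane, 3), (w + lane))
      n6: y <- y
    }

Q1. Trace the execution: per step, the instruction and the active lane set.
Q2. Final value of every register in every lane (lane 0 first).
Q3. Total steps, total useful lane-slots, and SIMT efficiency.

step 0: w <- lane                    11111111
step 1: eval ((w + -4) != 3)         11111111
step 2: y <- 11                      11111110
step 3: y <- ((-6 + y) + w)          00000001
step 4: w <- min(min(lane, 3), (w + lane)) 00000001
step 5: y <- y                       00000001

Answer: 6 steps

y: 11,11,11,11,11,11,11,8
w: 0,1,2,3,4,5,6,3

steps = 6; useful = 26; efficiency = 26/48 = 13/24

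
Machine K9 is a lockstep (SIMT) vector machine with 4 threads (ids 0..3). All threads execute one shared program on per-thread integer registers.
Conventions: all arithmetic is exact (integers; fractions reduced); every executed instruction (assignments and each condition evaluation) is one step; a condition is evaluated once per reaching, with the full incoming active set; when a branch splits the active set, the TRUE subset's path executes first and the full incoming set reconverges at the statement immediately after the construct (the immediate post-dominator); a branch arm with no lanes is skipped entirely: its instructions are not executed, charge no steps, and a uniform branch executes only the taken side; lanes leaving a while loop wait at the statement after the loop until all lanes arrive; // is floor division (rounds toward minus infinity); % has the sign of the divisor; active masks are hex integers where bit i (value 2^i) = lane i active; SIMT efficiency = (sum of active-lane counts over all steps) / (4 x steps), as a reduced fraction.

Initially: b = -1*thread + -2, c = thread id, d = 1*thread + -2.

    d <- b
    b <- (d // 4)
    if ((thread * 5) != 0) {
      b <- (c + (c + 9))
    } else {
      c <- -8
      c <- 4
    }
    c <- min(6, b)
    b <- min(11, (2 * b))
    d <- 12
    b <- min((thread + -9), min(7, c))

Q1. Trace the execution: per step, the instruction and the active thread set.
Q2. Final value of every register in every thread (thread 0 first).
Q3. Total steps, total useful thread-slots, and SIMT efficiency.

step 0: d <- b                       0xf
step 1: b <- (d // 4)                0xf
step 2: eval ((thread * 5) != 0)     0xf
step 3: b <- (c + (c + 9))           0xe
step 4: c <- -8                      0x1
step 5: c <- 4                       0x1
step 6: c <- min(6, b)               0xf
step 7: b <- min(11, (2 * b))        0xf
step 8: d <- 12                      0xf
step 9: b <- min((thread + -9), min(7, c)) 0xf

Answer: 10 steps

b: -9,-8,-7,-6
c: -1,6,6,6
d: 12,12,12,12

steps = 10; useful = 33; efficiency = 33/40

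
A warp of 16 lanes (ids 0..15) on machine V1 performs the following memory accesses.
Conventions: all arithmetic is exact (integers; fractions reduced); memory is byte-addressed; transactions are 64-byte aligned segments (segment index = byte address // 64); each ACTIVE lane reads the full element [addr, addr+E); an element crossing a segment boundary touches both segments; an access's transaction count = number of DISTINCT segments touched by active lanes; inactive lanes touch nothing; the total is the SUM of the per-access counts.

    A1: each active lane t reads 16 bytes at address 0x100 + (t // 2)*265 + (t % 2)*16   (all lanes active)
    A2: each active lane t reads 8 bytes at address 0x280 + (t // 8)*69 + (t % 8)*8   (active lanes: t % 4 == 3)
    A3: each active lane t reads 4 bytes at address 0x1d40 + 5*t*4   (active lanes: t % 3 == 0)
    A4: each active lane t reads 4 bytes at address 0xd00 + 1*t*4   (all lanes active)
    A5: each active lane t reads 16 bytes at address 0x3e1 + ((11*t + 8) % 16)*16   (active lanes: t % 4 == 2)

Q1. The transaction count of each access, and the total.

A1: 12 transactions
A2: 3 transactions
A3: 5 transactions
A4: 1 transaction
A5: 4 transactions

Answer: 12,3,5,1,4; total 25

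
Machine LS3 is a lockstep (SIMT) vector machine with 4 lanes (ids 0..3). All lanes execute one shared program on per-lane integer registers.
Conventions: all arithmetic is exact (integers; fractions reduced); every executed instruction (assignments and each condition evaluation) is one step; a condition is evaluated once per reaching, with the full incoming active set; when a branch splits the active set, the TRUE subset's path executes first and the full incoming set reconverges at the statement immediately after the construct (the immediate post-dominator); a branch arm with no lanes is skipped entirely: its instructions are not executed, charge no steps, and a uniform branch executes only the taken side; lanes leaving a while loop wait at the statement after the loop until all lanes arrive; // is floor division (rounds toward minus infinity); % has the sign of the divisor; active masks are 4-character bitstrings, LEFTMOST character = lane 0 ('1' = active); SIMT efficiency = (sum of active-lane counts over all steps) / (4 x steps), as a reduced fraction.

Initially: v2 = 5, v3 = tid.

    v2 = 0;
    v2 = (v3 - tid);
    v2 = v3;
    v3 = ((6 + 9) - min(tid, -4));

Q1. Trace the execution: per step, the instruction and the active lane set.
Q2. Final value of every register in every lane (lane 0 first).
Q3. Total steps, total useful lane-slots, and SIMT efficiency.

step 0: v2 <- 0                      1111
step 1: v2 <- (v3 - tid)             1111
step 2: v2 <- v3                     1111
step 3: v3 <- ((6 + 9) - min(tid, -4)) 1111

Answer: 4 steps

v2: 0,1,2,3
v3: 19,19,19,19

steps = 4; useful = 16; efficiency = 16/16 = 1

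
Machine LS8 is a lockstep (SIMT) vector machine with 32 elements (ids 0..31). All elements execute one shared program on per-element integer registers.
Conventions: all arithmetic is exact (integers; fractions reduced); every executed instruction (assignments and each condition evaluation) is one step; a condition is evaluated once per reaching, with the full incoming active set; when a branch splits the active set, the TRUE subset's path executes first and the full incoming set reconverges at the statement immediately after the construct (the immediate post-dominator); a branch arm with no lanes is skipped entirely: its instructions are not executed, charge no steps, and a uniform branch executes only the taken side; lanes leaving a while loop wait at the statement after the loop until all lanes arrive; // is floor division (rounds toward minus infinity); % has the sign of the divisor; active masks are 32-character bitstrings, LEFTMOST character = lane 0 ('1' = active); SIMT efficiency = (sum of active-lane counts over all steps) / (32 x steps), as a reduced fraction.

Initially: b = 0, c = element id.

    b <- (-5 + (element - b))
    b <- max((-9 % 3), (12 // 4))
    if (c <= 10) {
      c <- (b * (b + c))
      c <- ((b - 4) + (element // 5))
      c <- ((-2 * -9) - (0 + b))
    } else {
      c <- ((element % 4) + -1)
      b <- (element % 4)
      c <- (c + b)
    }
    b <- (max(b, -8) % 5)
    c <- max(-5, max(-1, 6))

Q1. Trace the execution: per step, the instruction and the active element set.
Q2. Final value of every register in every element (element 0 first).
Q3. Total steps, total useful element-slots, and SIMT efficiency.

step 0: b <- (-5 + (element - b))    11111111111111111111111111111111
step 1: b <- max((-9 % 3), (12 // 4)) 11111111111111111111111111111111
step 2: eval (c <= 10)               11111111111111111111111111111111
step 3: c <- (b * (b + c))           11111111111000000000000000000000
step 4: c <- ((b - 4) + (element // 5)) 11111111111000000000000000000000
step 5: c <- ((-2 * -9) - (0 + b))   11111111111000000000000000000000
step 6: c <- ((element % 4) + -1)    00000000000111111111111111111111
step 7: b <- (element % 4)           00000000000111111111111111111111
step 8: c <- (c + b)                 00000000000111111111111111111111
step 9: b <- (max(b, -8) % 5)        11111111111111111111111111111111
step 10: c <- max(-5, max(-1, 6))     11111111111111111111111111111111

Answer: 11 steps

b: 3,3,3,3,3,3,3,3,3,3,3,3,0,1,2,3,0,1,2,3,0,1,2,3,0,1,2,3,0,1,2,3
c: 6,6,6,6,6,6,6,6,6,6,6,6,6,6,6,6,6,6,6,6,6,6,6,6,6,6,6,6,6,6,6,6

steps = 11; useful = 256; efficiency = 256/352 = 8/11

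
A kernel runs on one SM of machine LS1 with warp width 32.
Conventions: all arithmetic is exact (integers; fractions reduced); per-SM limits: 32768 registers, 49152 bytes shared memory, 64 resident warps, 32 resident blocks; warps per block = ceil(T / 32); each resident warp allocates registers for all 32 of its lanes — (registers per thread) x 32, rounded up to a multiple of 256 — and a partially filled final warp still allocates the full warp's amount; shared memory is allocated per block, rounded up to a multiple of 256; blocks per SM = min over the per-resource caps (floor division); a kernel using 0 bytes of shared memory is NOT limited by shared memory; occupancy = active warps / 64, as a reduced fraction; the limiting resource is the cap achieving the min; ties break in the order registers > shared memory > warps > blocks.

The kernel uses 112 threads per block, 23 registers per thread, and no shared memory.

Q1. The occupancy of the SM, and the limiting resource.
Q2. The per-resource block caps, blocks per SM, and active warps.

Answer: occupancy 5/8, limited by registers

registers: 10 blocks
shared memory: no limit (kernel uses none)
warps: 16 blocks
blocks: 32 blocks

Answer: 10 blocks, 40 active warps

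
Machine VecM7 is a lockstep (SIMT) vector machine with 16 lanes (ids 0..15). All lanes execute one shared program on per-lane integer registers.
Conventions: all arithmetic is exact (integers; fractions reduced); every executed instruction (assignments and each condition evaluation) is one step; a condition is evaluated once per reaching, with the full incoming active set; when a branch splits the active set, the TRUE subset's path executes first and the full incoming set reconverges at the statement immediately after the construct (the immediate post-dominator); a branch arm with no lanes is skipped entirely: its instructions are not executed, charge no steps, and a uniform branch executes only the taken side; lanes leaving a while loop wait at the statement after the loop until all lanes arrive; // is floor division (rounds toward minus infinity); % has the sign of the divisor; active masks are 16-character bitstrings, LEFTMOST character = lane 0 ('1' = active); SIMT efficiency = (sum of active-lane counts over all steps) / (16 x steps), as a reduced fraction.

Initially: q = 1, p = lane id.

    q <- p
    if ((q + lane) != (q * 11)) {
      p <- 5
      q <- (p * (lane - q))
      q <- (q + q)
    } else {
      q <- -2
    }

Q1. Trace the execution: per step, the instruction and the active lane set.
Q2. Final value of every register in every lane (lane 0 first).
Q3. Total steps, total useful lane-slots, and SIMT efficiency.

step 0: q <- p                       1111111111111111
step 1: eval ((q + lane) != (q * 11)) 1111111111111111
step 2: p <- 5                       0111111111111111
step 3: q <- (p * (lane - q))        0111111111111111
step 4: q <- (q + q)                 0111111111111111
step 5: q <- -2                      1000000000000000

Answer: 6 steps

q: -2,0,0,0,0,0,0,0,0,0,0,0,0,0,0,0
p: 0,5,5,5,5,5,5,5,5,5,5,5,5,5,5,5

steps = 6; useful = 78; efficiency = 78/96 = 13/16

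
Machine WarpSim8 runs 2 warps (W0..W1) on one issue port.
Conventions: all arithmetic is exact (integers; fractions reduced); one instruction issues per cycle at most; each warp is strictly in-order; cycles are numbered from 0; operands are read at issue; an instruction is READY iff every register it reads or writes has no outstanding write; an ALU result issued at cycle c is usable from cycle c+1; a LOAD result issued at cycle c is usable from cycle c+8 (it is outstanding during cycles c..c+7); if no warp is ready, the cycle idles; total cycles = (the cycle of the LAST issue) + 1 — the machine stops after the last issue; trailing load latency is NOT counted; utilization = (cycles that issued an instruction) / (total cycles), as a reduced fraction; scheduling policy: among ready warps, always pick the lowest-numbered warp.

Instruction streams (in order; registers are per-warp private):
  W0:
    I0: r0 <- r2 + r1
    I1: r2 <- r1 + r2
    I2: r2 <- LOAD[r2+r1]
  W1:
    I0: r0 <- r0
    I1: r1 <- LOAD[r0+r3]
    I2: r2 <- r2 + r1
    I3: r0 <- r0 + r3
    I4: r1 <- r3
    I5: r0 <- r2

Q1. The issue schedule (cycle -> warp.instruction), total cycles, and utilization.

cycle 0: W0.I0
cycle 1: W0.I1
cycle 2: W0.I2
cycle 3: W1.I0
cycle 4: W1.I1
cycle 5: idle
cycle 6: idle
cycle 7: idle
cycle 8: idle
cycle 9: idle
cycle 10: idle
cycle 11: idle
cycle 12: W1.I2
cycle 13: W1.I3
cycle 14: W1.I4
cycle 15: W1.I5

Answer: 16 cycles, utilization 9/16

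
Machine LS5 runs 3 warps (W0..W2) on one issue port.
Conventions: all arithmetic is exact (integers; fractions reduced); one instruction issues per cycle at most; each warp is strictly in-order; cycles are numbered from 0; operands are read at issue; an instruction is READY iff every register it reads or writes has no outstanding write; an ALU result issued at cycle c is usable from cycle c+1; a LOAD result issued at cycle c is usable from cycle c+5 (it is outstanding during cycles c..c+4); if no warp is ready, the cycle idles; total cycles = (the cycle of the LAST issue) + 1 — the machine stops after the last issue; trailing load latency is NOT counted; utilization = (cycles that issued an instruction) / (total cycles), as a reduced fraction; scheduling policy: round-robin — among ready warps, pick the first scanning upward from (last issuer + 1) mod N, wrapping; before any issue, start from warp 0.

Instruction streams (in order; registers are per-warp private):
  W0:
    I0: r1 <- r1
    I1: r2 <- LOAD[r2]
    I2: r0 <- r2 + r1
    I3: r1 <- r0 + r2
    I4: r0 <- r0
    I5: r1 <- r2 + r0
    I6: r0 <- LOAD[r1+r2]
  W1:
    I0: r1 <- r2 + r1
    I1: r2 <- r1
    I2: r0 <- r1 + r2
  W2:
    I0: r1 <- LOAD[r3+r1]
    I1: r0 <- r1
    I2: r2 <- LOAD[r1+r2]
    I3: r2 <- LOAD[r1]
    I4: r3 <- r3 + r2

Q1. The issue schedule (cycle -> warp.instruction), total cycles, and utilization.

cycle 0: W0.I0
cycle 1: W1.I0
cycle 2: W2.I0
cycle 3: W0.I1
cycle 4: W1.I1
cycle 5: W1.I2
cycle 6: idle
cycle 7: W2.I1
cycle 8: W0.I2
cycle 9: W2.I2
cycle 10: W0.I3
cycle 11: W0.I4
cycle 12: W0.I5
cycle 13: W0.I6
cycle 14: W2.I3
cycle 15: idle
cycle 16: idle
cycle 17: idle
cycle 18: idle
cycle 19: W2.I4

Answer: 20 cycles, utilization 3/4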